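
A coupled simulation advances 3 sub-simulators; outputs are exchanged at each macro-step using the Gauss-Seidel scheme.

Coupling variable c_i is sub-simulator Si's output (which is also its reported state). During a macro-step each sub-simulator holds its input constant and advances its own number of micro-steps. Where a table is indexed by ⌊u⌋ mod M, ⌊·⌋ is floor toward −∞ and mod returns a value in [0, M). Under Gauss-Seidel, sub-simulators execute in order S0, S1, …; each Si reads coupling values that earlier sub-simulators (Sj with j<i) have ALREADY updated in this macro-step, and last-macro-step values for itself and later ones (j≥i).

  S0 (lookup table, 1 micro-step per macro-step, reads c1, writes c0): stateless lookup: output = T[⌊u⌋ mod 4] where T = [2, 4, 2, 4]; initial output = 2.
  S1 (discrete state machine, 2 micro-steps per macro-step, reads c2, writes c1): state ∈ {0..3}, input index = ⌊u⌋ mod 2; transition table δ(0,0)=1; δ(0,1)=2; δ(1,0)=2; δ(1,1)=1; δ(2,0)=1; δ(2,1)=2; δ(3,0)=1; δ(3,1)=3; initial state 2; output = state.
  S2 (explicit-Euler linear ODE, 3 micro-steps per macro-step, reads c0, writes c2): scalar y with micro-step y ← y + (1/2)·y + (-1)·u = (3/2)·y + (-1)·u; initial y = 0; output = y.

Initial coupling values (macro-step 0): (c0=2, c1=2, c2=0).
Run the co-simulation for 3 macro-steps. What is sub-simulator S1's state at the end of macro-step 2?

macro 1: S0 reads c1=2 → after 1×micro: 2; S1 reads c2=0 → after 2×micro: 2; S2 reads c0=2 → after 3×micro: -19/2 ⇒ (c0=2, c1=2, c2=-19/2)
macro 2: S0 reads c1=2 → after 1×micro: 2; S1 reads c2=-19/2 → after 2×micro: 2; S2 reads c0=2 → after 3×micro: -665/16 ⇒ (c0=2, c1=2, c2=-665/16)
macro 3: S0 reads c1=2 → after 1×micro: 2; S1 reads c2=-665/16 → after 2×micro: 2; S2 reads c0=2 → after 3×micro: -19171/128 ⇒ (c0=2, c1=2, c2=-19171/128)

S1 state at macro-step 2 = 2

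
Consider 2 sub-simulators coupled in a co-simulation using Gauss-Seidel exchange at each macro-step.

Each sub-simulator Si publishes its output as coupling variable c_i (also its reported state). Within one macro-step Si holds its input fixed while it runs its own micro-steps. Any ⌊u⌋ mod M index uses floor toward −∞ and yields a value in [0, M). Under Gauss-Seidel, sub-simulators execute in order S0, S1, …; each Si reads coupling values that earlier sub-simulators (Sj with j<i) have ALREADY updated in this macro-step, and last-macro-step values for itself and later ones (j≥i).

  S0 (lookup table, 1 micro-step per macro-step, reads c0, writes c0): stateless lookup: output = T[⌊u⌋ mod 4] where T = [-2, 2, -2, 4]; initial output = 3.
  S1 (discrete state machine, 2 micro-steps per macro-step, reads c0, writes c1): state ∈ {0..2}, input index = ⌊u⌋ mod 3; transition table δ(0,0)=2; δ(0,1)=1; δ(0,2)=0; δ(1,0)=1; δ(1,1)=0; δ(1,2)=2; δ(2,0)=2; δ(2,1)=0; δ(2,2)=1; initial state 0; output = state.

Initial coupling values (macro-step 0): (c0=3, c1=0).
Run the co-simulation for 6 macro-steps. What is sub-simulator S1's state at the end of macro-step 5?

macro 1: S0 reads c0=3 → after 1×micro: 4; S1 reads c0=4 → after 2×micro: 0 ⇒ (c0=4, c1=0)
macro 2: S0 reads c0=4 → after 1×micro: -2; S1 reads c0=-2 → after 2×micro: 0 ⇒ (c0=-2, c1=0)
macro 3: S0 reads c0=-2 → after 1×micro: -2; S1 reads c0=-2 → after 2×micro: 0 ⇒ (c0=-2, c1=0)
macro 4: S0 reads c0=-2 → after 1×micro: -2; S1 reads c0=-2 → after 2×micro: 0 ⇒ (c0=-2, c1=0)
macro 5: S0 reads c0=-2 → after 1×micro: -2; S1 reads c0=-2 → after 2×micro: 0 ⇒ (c0=-2, c1=0)
macro 6: S0 reads c0=-2 → after 1×micro: -2; S1 reads c0=-2 → after 2×micro: 0 ⇒ (c0=-2, c1=0)

S1 state at macro-step 5 = 0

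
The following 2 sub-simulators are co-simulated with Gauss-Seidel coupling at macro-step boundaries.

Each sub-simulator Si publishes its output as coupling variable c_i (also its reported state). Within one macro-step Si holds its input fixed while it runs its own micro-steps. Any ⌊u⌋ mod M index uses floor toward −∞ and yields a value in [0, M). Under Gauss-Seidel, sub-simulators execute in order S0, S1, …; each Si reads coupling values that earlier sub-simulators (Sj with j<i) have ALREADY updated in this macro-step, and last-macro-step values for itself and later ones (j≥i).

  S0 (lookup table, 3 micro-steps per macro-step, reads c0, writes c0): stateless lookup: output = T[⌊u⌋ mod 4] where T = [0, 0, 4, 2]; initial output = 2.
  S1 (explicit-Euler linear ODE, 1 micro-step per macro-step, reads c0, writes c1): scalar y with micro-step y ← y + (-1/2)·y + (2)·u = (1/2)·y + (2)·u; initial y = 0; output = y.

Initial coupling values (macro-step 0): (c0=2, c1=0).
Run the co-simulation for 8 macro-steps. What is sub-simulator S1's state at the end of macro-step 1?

S1 state at macro-step 1 = 8

macro 1: S0 reads c0=2 → after 3×micro: 4; S1 reads c0=4 → after 1×micro: 8 ⇒ (c0=4, c1=8)
macro 2: S0 reads c0=4 → after 3×micro: 0; S1 reads c0=0 → after 1×micro: 4 ⇒ (c0=0, c1=4)
macro 3: S0 reads c0=0 → after 3×micro: 0; S1 reads c0=0 → after 1×micro: 2 ⇒ (c0=0, c1=2)
macro 4: S0 reads c0=0 → after 3×micro: 0; S1 reads c0=0 → after 1×micro: 1 ⇒ (c0=0, c1=1)
macro 5: S0 reads c0=0 → after 3×micro: 0; S1 reads c0=0 → after 1×micro: 1/2 ⇒ (c0=0, c1=1/2)
macro 6: S0 reads c0=0 → after 3×micro: 0; S1 reads c0=0 → after 1×micro: 1/4 ⇒ (c0=0, c1=1/4)
macro 7: S0 reads c0=0 → after 3×micro: 0; S1 reads c0=0 → after 1×micro: 1/8 ⇒ (c0=0, c1=1/8)
macro 8: S0 reads c0=0 → after 3×micro: 0; S1 reads c0=0 → after 1×micro: 1/16 ⇒ (c0=0, c1=1/16)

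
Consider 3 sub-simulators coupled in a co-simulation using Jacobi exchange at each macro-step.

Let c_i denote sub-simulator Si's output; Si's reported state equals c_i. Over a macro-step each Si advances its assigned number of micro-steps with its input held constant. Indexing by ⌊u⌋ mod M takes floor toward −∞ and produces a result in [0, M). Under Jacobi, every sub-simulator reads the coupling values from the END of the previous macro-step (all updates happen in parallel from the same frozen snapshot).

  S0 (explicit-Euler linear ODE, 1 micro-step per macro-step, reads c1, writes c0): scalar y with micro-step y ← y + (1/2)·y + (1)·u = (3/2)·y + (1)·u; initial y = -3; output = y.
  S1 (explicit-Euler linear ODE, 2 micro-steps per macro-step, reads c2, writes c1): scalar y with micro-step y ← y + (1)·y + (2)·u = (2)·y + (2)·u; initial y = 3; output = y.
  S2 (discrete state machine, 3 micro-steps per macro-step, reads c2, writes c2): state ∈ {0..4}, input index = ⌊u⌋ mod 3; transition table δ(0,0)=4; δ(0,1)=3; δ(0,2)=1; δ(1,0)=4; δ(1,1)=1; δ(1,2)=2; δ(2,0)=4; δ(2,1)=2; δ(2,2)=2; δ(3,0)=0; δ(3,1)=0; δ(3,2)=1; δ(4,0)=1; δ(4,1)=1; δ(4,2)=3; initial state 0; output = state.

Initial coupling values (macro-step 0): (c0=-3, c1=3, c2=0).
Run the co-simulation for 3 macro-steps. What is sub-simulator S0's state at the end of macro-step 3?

macro 1: S0 reads c1=3 → after 1×micro: -3/2; S1 reads c2=0 → after 2×micro: 12; S2 reads c2=0 → after 3×micro: 4 ⇒ (c0=-3/2, c1=12, c2=4)
macro 2: S0 reads c1=12 → after 1×micro: 39/4; S1 reads c2=4 → after 2×micro: 72; S2 reads c2=4 → after 3×micro: 1 ⇒ (c0=39/4, c1=72, c2=1)
macro 3: S0 reads c1=72 → after 1×micro: 693/8; S1 reads c2=1 → after 2×micro: 294; S2 reads c2=1 → after 3×micro: 1 ⇒ (c0=693/8, c1=294, c2=1)

S0 state at macro-step 3 = 693/8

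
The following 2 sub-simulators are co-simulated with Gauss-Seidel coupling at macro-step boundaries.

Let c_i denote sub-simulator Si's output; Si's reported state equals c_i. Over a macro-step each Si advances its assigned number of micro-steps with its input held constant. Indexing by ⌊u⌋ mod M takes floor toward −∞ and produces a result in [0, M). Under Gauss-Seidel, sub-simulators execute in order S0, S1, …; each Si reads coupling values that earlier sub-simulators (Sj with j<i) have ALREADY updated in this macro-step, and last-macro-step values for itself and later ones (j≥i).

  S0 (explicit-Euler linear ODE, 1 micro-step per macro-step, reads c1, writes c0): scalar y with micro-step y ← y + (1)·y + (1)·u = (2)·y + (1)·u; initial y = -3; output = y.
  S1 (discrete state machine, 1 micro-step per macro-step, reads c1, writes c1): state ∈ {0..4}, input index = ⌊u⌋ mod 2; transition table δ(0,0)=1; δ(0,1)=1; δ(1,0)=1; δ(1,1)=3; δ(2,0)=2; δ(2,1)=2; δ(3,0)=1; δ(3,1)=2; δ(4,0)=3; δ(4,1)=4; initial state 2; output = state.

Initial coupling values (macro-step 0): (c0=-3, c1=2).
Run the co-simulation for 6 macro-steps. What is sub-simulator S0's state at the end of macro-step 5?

S0 state at macro-step 5 = -34

macro 1: S0 reads c1=2 → after 1×micro: -4; S1 reads c1=2 → after 1×micro: 2 ⇒ (c0=-4, c1=2)
macro 2: S0 reads c1=2 → after 1×micro: -6; S1 reads c1=2 → after 1×micro: 2 ⇒ (c0=-6, c1=2)
macro 3: S0 reads c1=2 → after 1×micro: -10; S1 reads c1=2 → after 1×micro: 2 ⇒ (c0=-10, c1=2)
macro 4: S0 reads c1=2 → after 1×micro: -18; S1 reads c1=2 → after 1×micro: 2 ⇒ (c0=-18, c1=2)
macro 5: S0 reads c1=2 → after 1×micro: -34; S1 reads c1=2 → after 1×micro: 2 ⇒ (c0=-34, c1=2)
macro 6: S0 reads c1=2 → after 1×micro: -66; S1 reads c1=2 → after 1×micro: 2 ⇒ (c0=-66, c1=2)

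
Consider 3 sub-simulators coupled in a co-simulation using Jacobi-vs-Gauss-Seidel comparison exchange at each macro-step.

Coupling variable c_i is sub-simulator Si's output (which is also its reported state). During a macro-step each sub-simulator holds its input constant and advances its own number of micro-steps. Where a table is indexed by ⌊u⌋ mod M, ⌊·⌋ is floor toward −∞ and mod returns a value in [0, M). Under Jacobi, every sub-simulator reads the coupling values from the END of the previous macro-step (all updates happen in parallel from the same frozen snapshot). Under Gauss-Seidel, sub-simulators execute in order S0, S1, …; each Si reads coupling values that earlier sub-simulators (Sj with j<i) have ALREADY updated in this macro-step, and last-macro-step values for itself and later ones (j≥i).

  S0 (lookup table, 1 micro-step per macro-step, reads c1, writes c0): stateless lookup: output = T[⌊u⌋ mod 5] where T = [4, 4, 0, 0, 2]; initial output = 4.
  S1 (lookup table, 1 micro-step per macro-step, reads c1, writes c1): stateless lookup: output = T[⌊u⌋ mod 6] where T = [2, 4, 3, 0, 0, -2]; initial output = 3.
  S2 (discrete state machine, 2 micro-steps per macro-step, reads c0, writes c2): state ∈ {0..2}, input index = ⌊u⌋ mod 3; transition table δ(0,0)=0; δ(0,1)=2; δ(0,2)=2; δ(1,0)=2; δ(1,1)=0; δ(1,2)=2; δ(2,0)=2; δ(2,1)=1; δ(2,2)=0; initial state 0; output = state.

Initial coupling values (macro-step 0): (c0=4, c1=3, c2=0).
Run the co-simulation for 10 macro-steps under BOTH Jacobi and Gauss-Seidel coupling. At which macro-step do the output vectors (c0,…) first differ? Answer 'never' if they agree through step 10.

first divergence at macro-step: 1

[Jacobi] macro 1: S0 reads c1=3 → after 1×micro: 0; S1 reads c1=3 → after 1×micro: 0; S2 reads c0=4 → after 2×micro: 1 ⇒ (c0=0, c1=0, c2=1)
[Jacobi] macro 2: S0 reads c1=0 → after 1×micro: 4; S1 reads c1=0 → after 1×micro: 2; S2 reads c0=0 → after 2×micro: 2 ⇒ (c0=4, c1=2, c2=2)
[Jacobi] macro 3: S0 reads c1=2 → after 1×micro: 0; S1 reads c1=2 → after 1×micro: 3; S2 reads c0=4 → after 2×micro: 0 ⇒ (c0=0, c1=3, c2=0)
[Jacobi] macro 4: S0 reads c1=3 → after 1×micro: 0; S1 reads c1=3 → after 1×micro: 0; S2 reads c0=0 → after 2×micro: 0 ⇒ (c0=0, c1=0, c2=0)
[Jacobi] macro 5: S0 reads c1=0 → after 1×micro: 4; S1 reads c1=0 → after 1×micro: 2; S2 reads c0=0 → after 2×micro: 0 ⇒ (c0=4, c1=2, c2=0)
[Jacobi] macro 6: S0 reads c1=2 → after 1×micro: 0; S1 reads c1=2 → after 1×micro: 3; S2 reads c0=4 → after 2×micro: 1 ⇒ (c0=0, c1=3, c2=1)
[Jacobi] macro 7: S0 reads c1=3 → after 1×micro: 0; S1 reads c1=3 → after 1×micro: 0; S2 reads c0=0 → after 2×micro: 2 ⇒ (c0=0, c1=0, c2=2)
[Jacobi] macro 8: S0 reads c1=0 → after 1×micro: 4; S1 reads c1=0 → after 1×micro: 2; S2 reads c0=0 → after 2×micro: 2 ⇒ (c0=4, c1=2, c2=2)
[Jacobi] macro 9: S0 reads c1=2 → after 1×micro: 0; S1 reads c1=2 → after 1×micro: 3; S2 reads c0=4 → after 2×micro: 0 ⇒ (c0=0, c1=3, c2=0)
[Jacobi] macro 10: S0 reads c1=3 → after 1×micro: 0; S1 reads c1=3 → after 1×micro: 0; S2 reads c0=0 → after 2×micro: 0 ⇒ (c0=0, c1=0, c2=0)
[Gauss-Seidel] macro 1: S0 reads c1=3 → after 1×micro: 0; S1 reads c1=3 → after 1×micro: 0; S2 reads c0=0 → after 2×micro: 0 ⇒ (c0=0, c1=0, c2=0)
[Gauss-Seidel] macro 2: S0 reads c1=0 → after 1×micro: 4; S1 reads c1=0 → after 1×micro: 2; S2 reads c0=4 → after 2×micro: 1 ⇒ (c0=4, c1=2, c2=1)
[Gauss-Seidel] macro 3: S0 reads c1=2 → after 1×micro: 0; S1 reads c1=2 → after 1×micro: 3; S2 reads c0=0 → after 2×micro: 2 ⇒ (c0=0, c1=3, c2=2)
[Gauss-Seidel] macro 4: S0 reads c1=3 → after 1×micro: 0; S1 reads c1=3 → after 1×micro: 0; S2 reads c0=0 → after 2×micro: 2 ⇒ (c0=0, c1=0, c2=2)
[Gauss-Seidel] macro 5: S0 reads c1=0 → after 1×micro: 4; S1 reads c1=0 → after 1×micro: 2; S2 reads c0=4 → after 2×micro: 0 ⇒ (c0=4, c1=2, c2=0)
[Gauss-Seidel] macro 6: S0 reads c1=2 → after 1×micro: 0; S1 reads c1=2 → after 1×micro: 3; S2 reads c0=0 → after 2×micro: 0 ⇒ (c0=0, c1=3, c2=0)
[Gauss-Seidel] macro 7: S0 reads c1=3 → after 1×micro: 0; S1 reads c1=3 → after 1×micro: 0; S2 reads c0=0 → after 2×micro: 0 ⇒ (c0=0, c1=0, c2=0)
[Gauss-Seidel] macro 8: S0 reads c1=0 → after 1×micro: 4; S1 reads c1=0 → after 1×micro: 2; S2 reads c0=4 → after 2×micro: 1 ⇒ (c0=4, c1=2, c2=1)
[Gauss-Seidel] macro 9: S0 reads c1=2 → after 1×micro: 0; S1 reads c1=2 → after 1×micro: 3; S2 reads c0=0 → after 2×micro: 2 ⇒ (c0=0, c1=3, c2=2)
[Gauss-Seidel] macro 10: S0 reads c1=3 → after 1×micro: 0; S1 reads c1=3 → after 1×micro: 0; S2 reads c0=0 → after 2×micro: 2 ⇒ (c0=0, c1=0, c2=2)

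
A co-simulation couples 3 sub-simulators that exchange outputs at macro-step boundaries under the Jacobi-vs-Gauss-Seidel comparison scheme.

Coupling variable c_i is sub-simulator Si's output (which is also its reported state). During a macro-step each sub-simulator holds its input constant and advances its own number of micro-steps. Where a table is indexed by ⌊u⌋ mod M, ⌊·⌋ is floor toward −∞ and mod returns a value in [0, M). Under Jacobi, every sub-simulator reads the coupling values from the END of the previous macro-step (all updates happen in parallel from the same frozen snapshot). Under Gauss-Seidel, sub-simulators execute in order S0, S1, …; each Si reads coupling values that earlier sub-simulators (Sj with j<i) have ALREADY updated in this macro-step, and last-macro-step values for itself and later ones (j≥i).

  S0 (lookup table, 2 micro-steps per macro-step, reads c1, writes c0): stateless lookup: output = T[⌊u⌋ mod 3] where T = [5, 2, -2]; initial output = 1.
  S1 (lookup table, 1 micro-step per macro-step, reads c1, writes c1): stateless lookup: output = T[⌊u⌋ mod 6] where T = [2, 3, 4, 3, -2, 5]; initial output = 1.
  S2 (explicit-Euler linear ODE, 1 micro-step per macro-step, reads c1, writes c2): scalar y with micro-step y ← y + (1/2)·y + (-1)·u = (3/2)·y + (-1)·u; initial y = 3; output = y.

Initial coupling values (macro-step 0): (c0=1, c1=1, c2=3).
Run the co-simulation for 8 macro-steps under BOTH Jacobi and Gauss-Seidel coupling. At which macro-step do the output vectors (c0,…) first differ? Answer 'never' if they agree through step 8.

first divergence at macro-step: 1

[Jacobi] macro 1: S0 reads c1=1 → after 2×micro: 2; S1 reads c1=1 → after 1×micro: 3; S2 reads c1=1 → after 1×micro: 7/2 ⇒ (c0=2, c1=3, c2=7/2)
[Jacobi] macro 2: S0 reads c1=3 → after 2×micro: 5; S1 reads c1=3 → after 1×micro: 3; S2 reads c1=3 → after 1×micro: 9/4 ⇒ (c0=5, c1=3, c2=9/4)
[Jacobi] macro 3: S0 reads c1=3 → after 2×micro: 5; S1 reads c1=3 → after 1×micro: 3; S2 reads c1=3 → after 1×micro: 3/8 ⇒ (c0=5, c1=3, c2=3/8)
[Jacobi] macro 4: S0 reads c1=3 → after 2×micro: 5; S1 reads c1=3 → after 1×micro: 3; S2 reads c1=3 → after 1×micro: -39/16 ⇒ (c0=5, c1=3, c2=-39/16)
[Jacobi] macro 5: S0 reads c1=3 → after 2×micro: 5; S1 reads c1=3 → after 1×micro: 3; S2 reads c1=3 → after 1×micro: -213/32 ⇒ (c0=5, c1=3, c2=-213/32)
[Jacobi] macro 6: S0 reads c1=3 → after 2×micro: 5; S1 reads c1=3 → after 1×micro: 3; S2 reads c1=3 → after 1×micro: -831/64 ⇒ (c0=5, c1=3, c2=-831/64)
[Jacobi] macro 7: S0 reads c1=3 → after 2×micro: 5; S1 reads c1=3 → after 1×micro: 3; S2 reads c1=3 → after 1×micro: -2877/128 ⇒ (c0=5, c1=3, c2=-2877/128)
[Jacobi] macro 8: S0 reads c1=3 → after 2×micro: 5; S1 reads c1=3 → after 1×micro: 3; S2 reads c1=3 → after 1×micro: -9399/256 ⇒ (c0=5, c1=3, c2=-9399/256)
[Gauss-Seidel] macro 1: S0 reads c1=1 → after 2×micro: 2; S1 reads c1=1 → after 1×micro: 3; S2 reads c1=3 → after 1×micro: 3/2 ⇒ (c0=2, c1=3, c2=3/2)
[Gauss-Seidel] macro 2: S0 reads c1=3 → after 2×micro: 5; S1 reads c1=3 → after 1×micro: 3; S2 reads c1=3 → after 1×micro: -3/4 ⇒ (c0=5, c1=3, c2=-3/4)
[Gauss-Seidel] macro 3: S0 reads c1=3 → after 2×micro: 5; S1 reads c1=3 → after 1×micro: 3; S2 reads c1=3 → after 1×micro: -33/8 ⇒ (c0=5, c1=3, c2=-33/8)
[Gauss-Seidel] macro 4: S0 reads c1=3 → after 2×micro: 5; S1 reads c1=3 → after 1×micro: 3; S2 reads c1=3 → after 1×micro: -147/16 ⇒ (c0=5, c1=3, c2=-147/16)
[Gauss-Seidel] macro 5: S0 reads c1=3 → after 2×micro: 5; S1 reads c1=3 → after 1×micro: 3; S2 reads c1=3 → after 1×micro: -537/32 ⇒ (c0=5, c1=3, c2=-537/32)
[Gauss-Seidel] macro 6: S0 reads c1=3 → after 2×micro: 5; S1 reads c1=3 → after 1×micro: 3; S2 reads c1=3 → after 1×micro: -1803/64 ⇒ (c0=5, c1=3, c2=-1803/64)
[Gauss-Seidel] macro 7: S0 reads c1=3 → after 2×micro: 5; S1 reads c1=3 → after 1×micro: 3; S2 reads c1=3 → after 1×micro: -5793/128 ⇒ (c0=5, c1=3, c2=-5793/128)
[Gauss-Seidel] macro 8: S0 reads c1=3 → after 2×micro: 5; S1 reads c1=3 → after 1×micro: 3; S2 reads c1=3 → after 1×micro: -18147/256 ⇒ (c0=5, c1=3, c2=-18147/256)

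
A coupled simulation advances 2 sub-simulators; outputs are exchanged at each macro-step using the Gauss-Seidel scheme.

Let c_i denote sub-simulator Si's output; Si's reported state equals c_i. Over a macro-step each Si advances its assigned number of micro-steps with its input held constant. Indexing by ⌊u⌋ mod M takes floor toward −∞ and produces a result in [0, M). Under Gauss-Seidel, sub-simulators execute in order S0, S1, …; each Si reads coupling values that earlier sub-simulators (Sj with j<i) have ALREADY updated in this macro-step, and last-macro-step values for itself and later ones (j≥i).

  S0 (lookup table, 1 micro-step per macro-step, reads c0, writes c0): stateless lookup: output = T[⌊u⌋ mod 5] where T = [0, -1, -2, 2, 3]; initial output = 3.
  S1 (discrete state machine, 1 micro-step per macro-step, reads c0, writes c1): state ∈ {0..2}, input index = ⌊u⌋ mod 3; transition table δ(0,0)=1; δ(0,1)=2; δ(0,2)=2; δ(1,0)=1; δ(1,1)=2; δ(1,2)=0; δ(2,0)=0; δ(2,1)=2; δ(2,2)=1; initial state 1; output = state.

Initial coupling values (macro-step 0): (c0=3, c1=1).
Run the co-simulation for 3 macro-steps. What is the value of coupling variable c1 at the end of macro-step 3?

macro 1: S0 reads c0=3 → after 1×micro: 2; S1 reads c0=2 → after 1×micro: 0 ⇒ (c0=2, c1=0)
macro 2: S0 reads c0=2 → after 1×micro: -2; S1 reads c0=-2 → after 1×micro: 2 ⇒ (c0=-2, c1=2)
macro 3: S0 reads c0=-2 → after 1×micro: 2; S1 reads c0=2 → after 1×micro: 1 ⇒ (c0=2, c1=1)

c1 at macro-step 3 = 1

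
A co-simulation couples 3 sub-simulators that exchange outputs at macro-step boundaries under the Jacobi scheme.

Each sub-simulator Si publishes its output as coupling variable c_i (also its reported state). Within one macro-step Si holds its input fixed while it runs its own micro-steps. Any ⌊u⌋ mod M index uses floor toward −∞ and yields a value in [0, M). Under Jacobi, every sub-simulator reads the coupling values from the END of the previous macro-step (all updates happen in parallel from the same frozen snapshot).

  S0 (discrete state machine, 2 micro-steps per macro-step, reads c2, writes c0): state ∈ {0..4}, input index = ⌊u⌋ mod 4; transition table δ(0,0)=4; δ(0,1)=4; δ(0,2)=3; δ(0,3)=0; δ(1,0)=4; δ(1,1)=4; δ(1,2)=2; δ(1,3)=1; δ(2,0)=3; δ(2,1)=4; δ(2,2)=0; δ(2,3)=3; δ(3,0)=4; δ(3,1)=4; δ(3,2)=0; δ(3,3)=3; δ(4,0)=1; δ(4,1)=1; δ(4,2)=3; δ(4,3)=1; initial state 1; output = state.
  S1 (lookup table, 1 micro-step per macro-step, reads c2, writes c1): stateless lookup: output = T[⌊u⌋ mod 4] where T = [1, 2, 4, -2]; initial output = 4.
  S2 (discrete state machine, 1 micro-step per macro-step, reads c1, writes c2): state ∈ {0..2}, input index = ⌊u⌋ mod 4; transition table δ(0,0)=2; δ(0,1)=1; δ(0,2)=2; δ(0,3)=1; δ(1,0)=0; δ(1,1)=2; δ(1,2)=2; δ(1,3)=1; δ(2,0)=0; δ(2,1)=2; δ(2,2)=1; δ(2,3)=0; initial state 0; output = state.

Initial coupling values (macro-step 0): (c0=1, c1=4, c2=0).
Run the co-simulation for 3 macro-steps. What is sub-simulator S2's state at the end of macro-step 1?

macro 1: S0 reads c2=0 → after 2×micro: 1; S1 reads c2=0 → after 1×micro: 1; S2 reads c1=4 → after 1×micro: 2 ⇒ (c0=1, c1=1, c2=2)
macro 2: S0 reads c2=2 → after 2×micro: 0; S1 reads c2=2 → after 1×micro: 4; S2 reads c1=1 → after 1×micro: 2 ⇒ (c0=0, c1=4, c2=2)
macro 3: S0 reads c2=2 → after 2×micro: 0; S1 reads c2=2 → after 1×micro: 4; S2 reads c1=4 → after 1×micro: 0 ⇒ (c0=0, c1=4, c2=0)

S2 state at macro-step 1 = 2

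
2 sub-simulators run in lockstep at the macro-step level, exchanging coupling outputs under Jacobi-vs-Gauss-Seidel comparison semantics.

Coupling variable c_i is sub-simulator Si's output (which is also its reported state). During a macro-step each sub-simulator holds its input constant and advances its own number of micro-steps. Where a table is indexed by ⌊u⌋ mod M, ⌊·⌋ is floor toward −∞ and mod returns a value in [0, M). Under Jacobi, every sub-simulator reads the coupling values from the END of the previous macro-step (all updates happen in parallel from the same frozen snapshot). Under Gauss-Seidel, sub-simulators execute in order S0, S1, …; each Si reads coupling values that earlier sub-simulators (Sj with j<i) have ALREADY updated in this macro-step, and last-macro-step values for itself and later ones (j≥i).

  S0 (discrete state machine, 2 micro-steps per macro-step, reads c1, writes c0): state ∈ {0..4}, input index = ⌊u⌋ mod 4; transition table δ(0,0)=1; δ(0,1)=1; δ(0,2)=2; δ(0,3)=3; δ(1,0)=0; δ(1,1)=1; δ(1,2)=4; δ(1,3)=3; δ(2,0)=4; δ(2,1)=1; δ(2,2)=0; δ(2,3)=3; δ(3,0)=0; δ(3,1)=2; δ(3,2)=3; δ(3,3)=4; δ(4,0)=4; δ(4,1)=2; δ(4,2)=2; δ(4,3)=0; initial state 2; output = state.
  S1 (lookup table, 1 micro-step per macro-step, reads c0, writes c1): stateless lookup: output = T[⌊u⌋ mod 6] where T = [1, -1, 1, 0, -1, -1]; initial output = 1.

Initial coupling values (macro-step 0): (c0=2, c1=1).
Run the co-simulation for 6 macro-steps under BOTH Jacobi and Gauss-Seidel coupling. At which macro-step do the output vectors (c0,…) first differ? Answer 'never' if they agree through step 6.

first divergence at macro-step: 1

[Jacobi] macro 1: S0 reads c1=1 → after 2×micro: 1; S1 reads c0=2 → after 1×micro: 1 ⇒ (c0=1, c1=1)
[Jacobi] macro 2: S0 reads c1=1 → after 2×micro: 1; S1 reads c0=1 → after 1×micro: -1 ⇒ (c0=1, c1=-1)
[Jacobi] macro 3: S0 reads c1=-1 → after 2×micro: 4; S1 reads c0=1 → after 1×micro: -1 ⇒ (c0=4, c1=-1)
[Jacobi] macro 4: S0 reads c1=-1 → after 2×micro: 3; S1 reads c0=4 → after 1×micro: -1 ⇒ (c0=3, c1=-1)
[Jacobi] macro 5: S0 reads c1=-1 → after 2×micro: 0; S1 reads c0=3 → after 1×micro: 0 ⇒ (c0=0, c1=0)
[Jacobi] macro 6: S0 reads c1=0 → after 2×micro: 0; S1 reads c0=0 → after 1×micro: 1 ⇒ (c0=0, c1=1)
[Gauss-Seidel] macro 1: S0 reads c1=1 → after 2×micro: 1; S1 reads c0=1 → after 1×micro: -1 ⇒ (c0=1, c1=-1)
[Gauss-Seidel] macro 2: S0 reads c1=-1 → after 2×micro: 4; S1 reads c0=4 → after 1×micro: -1 ⇒ (c0=4, c1=-1)
[Gauss-Seidel] macro 3: S0 reads c1=-1 → after 2×micro: 3; S1 reads c0=3 → after 1×micro: 0 ⇒ (c0=3, c1=0)
[Gauss-Seidel] macro 4: S0 reads c1=0 → after 2×micro: 1; S1 reads c0=1 → after 1×micro: -1 ⇒ (c0=1, c1=-1)
[Gauss-Seidel] macro 5: S0 reads c1=-1 → after 2×micro: 4; S1 reads c0=4 → after 1×micro: -1 ⇒ (c0=4, c1=-1)
[Gauss-Seidel] macro 6: S0 reads c1=-1 → after 2×micro: 3; S1 reads c0=3 → after 1×micro: 0 ⇒ (c0=3, c1=0)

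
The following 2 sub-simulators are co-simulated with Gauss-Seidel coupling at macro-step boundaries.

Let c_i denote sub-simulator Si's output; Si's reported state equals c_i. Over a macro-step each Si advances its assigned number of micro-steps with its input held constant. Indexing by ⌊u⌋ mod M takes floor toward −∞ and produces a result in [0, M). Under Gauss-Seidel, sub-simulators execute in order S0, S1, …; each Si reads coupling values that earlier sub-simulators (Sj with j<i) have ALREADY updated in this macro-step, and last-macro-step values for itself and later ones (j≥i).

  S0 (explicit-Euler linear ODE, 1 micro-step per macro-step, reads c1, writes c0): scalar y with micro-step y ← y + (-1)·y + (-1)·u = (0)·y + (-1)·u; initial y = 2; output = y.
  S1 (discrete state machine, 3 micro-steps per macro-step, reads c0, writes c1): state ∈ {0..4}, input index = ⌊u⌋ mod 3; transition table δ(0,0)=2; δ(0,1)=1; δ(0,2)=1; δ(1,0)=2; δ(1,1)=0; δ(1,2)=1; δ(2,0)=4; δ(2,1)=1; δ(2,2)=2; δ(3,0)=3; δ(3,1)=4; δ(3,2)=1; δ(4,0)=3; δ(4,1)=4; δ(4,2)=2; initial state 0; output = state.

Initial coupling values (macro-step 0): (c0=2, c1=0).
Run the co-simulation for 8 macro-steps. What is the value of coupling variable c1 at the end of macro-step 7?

c1 at macro-step 7 = 3

macro 1: S0 reads c1=0 → after 1×micro: 0; S1 reads c0=0 → after 3×micro: 3 ⇒ (c0=0, c1=3)
macro 2: S0 reads c1=3 → after 1×micro: -3; S1 reads c0=-3 → after 3×micro: 3 ⇒ (c0=-3, c1=3)
macro 3: S0 reads c1=3 → after 1×micro: -3; S1 reads c0=-3 → after 3×micro: 3 ⇒ (c0=-3, c1=3)
macro 4: S0 reads c1=3 → after 1×micro: -3; S1 reads c0=-3 → after 3×micro: 3 ⇒ (c0=-3, c1=3)
macro 5: S0 reads c1=3 → after 1×micro: -3; S1 reads c0=-3 → after 3×micro: 3 ⇒ (c0=-3, c1=3)
macro 6: S0 reads c1=3 → after 1×micro: -3; S1 reads c0=-3 → after 3×micro: 3 ⇒ (c0=-3, c1=3)
macro 7: S0 reads c1=3 → after 1×micro: -3; S1 reads c0=-3 → after 3×micro: 3 ⇒ (c0=-3, c1=3)
macro 8: S0 reads c1=3 → after 1×micro: -3; S1 reads c0=-3 → after 3×micro: 3 ⇒ (c0=-3, c1=3)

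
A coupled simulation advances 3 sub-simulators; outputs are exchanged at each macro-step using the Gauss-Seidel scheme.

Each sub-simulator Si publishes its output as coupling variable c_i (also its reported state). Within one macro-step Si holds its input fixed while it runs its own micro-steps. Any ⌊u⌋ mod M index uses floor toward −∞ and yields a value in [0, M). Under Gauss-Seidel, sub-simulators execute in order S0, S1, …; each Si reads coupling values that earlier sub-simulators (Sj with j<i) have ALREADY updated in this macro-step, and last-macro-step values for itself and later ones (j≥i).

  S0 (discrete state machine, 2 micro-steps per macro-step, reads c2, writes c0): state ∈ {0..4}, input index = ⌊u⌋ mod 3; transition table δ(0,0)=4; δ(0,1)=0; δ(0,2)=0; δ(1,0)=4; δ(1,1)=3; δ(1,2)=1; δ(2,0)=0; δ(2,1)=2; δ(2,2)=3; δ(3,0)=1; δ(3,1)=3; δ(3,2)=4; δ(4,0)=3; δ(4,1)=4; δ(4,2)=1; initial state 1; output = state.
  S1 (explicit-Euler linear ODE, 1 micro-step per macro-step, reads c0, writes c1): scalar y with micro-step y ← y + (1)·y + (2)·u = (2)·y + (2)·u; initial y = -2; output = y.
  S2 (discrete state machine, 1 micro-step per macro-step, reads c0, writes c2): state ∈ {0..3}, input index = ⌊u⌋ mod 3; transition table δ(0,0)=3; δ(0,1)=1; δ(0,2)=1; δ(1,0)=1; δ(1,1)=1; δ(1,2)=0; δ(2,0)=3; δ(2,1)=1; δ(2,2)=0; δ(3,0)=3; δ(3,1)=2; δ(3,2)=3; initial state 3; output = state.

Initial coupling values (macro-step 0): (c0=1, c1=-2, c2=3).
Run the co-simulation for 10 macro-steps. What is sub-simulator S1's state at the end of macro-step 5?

macro 1: S0 reads c2=3 → after 2×micro: 3; S1 reads c0=3 → after 1×micro: 2; S2 reads c0=3 → after 1×micro: 3 ⇒ (c0=3, c1=2, c2=3)
macro 2: S0 reads c2=3 → after 2×micro: 4; S1 reads c0=4 → after 1×micro: 12; S2 reads c0=4 → after 1×micro: 2 ⇒ (c0=4, c1=12, c2=2)
macro 3: S0 reads c2=2 → after 2×micro: 1; S1 reads c0=1 → after 1×micro: 26; S2 reads c0=1 → after 1×micro: 1 ⇒ (c0=1, c1=26, c2=1)
macro 4: S0 reads c2=1 → after 2×micro: 3; S1 reads c0=3 → after 1×micro: 58; S2 reads c0=3 → after 1×micro: 1 ⇒ (c0=3, c1=58, c2=1)
macro 5: S0 reads c2=1 → after 2×micro: 3; S1 reads c0=3 → after 1×micro: 122; S2 reads c0=3 → after 1×micro: 1 ⇒ (c0=3, c1=122, c2=1)
macro 6: S0 reads c2=1 → after 2×micro: 3; S1 reads c0=3 → after 1×micro: 250; S2 reads c0=3 → after 1×micro: 1 ⇒ (c0=3, c1=250, c2=1)
macro 7: S0 reads c2=1 → after 2×micro: 3; S1 reads c0=3 → after 1×micro: 506; S2 reads c0=3 → after 1×micro: 1 ⇒ (c0=3, c1=506, c2=1)
macro 8: S0 reads c2=1 → after 2×micro: 3; S1 reads c0=3 → after 1×micro: 1018; S2 reads c0=3 → after 1×micro: 1 ⇒ (c0=3, c1=1018, c2=1)
macro 9: S0 reads c2=1 → after 2×micro: 3; S1 reads c0=3 → after 1×micro: 2042; S2 reads c0=3 → after 1×micro: 1 ⇒ (c0=3, c1=2042, c2=1)
macro 10: S0 reads c2=1 → after 2×micro: 3; S1 reads c0=3 → after 1×micro: 4090; S2 reads c0=3 → after 1×micro: 1 ⇒ (c0=3, c1=4090, c2=1)

S1 state at macro-step 5 = 122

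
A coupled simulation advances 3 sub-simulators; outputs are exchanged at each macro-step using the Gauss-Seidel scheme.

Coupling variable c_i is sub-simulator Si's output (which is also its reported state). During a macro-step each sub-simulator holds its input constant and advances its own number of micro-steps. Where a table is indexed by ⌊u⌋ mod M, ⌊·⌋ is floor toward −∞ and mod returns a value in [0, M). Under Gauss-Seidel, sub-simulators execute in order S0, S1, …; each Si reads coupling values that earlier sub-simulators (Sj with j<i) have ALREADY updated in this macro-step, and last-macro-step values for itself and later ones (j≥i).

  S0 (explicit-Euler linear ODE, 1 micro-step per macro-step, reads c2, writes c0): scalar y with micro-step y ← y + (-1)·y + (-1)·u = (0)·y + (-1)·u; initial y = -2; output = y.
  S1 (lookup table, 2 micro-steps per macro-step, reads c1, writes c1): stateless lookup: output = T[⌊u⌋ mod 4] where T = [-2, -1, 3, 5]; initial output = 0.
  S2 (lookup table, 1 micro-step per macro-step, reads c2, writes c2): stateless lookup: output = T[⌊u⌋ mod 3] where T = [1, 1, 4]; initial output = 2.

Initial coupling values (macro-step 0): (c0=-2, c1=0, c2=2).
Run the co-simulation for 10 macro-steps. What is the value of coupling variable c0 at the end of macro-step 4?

macro 1: S0 reads c2=2 → after 1×micro: -2; S1 reads c1=0 → after 2×micro: -2; S2 reads c2=2 → after 1×micro: 4 ⇒ (c0=-2, c1=-2, c2=4)
macro 2: S0 reads c2=4 → after 1×micro: -4; S1 reads c1=-2 → after 2×micro: 3; S2 reads c2=4 → after 1×micro: 1 ⇒ (c0=-4, c1=3, c2=1)
macro 3: S0 reads c2=1 → after 1×micro: -1; S1 reads c1=3 → after 2×micro: 5; S2 reads c2=1 → after 1×micro: 1 ⇒ (c0=-1, c1=5, c2=1)
macro 4: S0 reads c2=1 → after 1×micro: -1; S1 reads c1=5 → after 2×micro: -1; S2 reads c2=1 → after 1×micro: 1 ⇒ (c0=-1, c1=-1, c2=1)
macro 5: S0 reads c2=1 → after 1×micro: -1; S1 reads c1=-1 → after 2×micro: 5; S2 reads c2=1 → after 1×micro: 1 ⇒ (c0=-1, c1=5, c2=1)
macro 6: S0 reads c2=1 → after 1×micro: -1; S1 reads c1=5 → after 2×micro: -1; S2 reads c2=1 → after 1×micro: 1 ⇒ (c0=-1, c1=-1, c2=1)
macro 7: S0 reads c2=1 → after 1×micro: -1; S1 reads c1=-1 → after 2×micro: 5; S2 reads c2=1 → after 1×micro: 1 ⇒ (c0=-1, c1=5, c2=1)
macro 8: S0 reads c2=1 → after 1×micro: -1; S1 reads c1=5 → after 2×micro: -1; S2 reads c2=1 → after 1×micro: 1 ⇒ (c0=-1, c1=-1, c2=1)
macro 9: S0 reads c2=1 → after 1×micro: -1; S1 reads c1=-1 → after 2×micro: 5; S2 reads c2=1 → after 1×micro: 1 ⇒ (c0=-1, c1=5, c2=1)
macro 10: S0 reads c2=1 → after 1×micro: -1; S1 reads c1=5 → after 2×micro: -1; S2 reads c2=1 → after 1×micro: 1 ⇒ (c0=-1, c1=-1, c2=1)

c0 at macro-step 4 = -1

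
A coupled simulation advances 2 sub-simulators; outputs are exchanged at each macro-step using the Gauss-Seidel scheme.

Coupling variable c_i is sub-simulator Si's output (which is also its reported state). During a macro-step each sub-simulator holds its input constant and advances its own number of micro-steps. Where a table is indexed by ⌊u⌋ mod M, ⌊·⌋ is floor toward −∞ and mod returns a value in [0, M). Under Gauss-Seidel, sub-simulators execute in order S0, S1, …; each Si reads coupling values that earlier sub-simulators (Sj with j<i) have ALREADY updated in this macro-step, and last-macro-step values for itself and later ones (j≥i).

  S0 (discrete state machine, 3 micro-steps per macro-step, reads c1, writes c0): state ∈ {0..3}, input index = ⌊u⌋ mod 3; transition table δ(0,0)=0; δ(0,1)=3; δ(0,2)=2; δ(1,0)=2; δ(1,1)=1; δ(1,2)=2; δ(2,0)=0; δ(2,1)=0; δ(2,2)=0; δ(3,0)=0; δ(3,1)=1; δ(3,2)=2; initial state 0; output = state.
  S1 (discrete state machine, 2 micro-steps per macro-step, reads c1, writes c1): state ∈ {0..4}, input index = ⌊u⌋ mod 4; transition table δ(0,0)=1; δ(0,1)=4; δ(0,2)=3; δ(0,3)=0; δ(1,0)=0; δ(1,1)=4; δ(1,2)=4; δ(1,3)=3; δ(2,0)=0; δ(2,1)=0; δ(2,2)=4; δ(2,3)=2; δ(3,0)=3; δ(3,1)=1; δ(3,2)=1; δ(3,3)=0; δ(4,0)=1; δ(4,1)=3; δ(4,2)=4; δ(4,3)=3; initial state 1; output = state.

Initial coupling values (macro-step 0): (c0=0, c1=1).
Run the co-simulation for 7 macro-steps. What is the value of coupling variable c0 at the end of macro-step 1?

macro 1: S0 reads c1=1 → after 3×micro: 1; S1 reads c1=1 → after 2×micro: 3 ⇒ (c0=1, c1=3)
macro 2: S0 reads c1=3 → after 3×micro: 0; S1 reads c1=3 → after 2×micro: 0 ⇒ (c0=0, c1=0)
macro 3: S0 reads c1=0 → after 3×micro: 0; S1 reads c1=0 → after 2×micro: 0 ⇒ (c0=0, c1=0)
macro 4: S0 reads c1=0 → after 3×micro: 0; S1 reads c1=0 → after 2×micro: 0 ⇒ (c0=0, c1=0)
macro 5: S0 reads c1=0 → after 3×micro: 0; S1 reads c1=0 → after 2×micro: 0 ⇒ (c0=0, c1=0)
macro 6: S0 reads c1=0 → after 3×micro: 0; S1 reads c1=0 → after 2×micro: 0 ⇒ (c0=0, c1=0)
macro 7: S0 reads c1=0 → after 3×micro: 0; S1 reads c1=0 → after 2×micro: 0 ⇒ (c0=0, c1=0)

c0 at macro-step 1 = 1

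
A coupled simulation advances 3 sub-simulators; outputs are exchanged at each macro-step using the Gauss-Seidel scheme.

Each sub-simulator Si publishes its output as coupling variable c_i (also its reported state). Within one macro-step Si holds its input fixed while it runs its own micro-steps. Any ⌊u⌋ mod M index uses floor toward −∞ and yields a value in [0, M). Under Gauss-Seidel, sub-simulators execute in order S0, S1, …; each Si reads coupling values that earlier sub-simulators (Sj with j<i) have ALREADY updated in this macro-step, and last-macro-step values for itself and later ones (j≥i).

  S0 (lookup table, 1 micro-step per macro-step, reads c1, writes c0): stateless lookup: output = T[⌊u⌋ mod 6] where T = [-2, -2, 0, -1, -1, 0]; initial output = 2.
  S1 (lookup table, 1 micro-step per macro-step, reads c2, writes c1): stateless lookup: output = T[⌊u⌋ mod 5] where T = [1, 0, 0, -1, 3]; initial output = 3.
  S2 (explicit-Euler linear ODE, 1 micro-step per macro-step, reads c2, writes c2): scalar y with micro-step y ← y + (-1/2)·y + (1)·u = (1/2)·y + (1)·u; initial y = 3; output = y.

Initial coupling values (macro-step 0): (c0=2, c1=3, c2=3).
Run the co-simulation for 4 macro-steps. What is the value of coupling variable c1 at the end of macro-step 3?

c1 at macro-step 3 = 0

macro 1: S0 reads c1=3 → after 1×micro: -1; S1 reads c2=3 → after 1×micro: -1; S2 reads c2=3 → after 1×micro: 9/2 ⇒ (c0=-1, c1=-1, c2=9/2)
macro 2: S0 reads c1=-1 → after 1×micro: 0; S1 reads c2=9/2 → after 1×micro: 3; S2 reads c2=9/2 → after 1×micro: 27/4 ⇒ (c0=0, c1=3, c2=27/4)
macro 3: S0 reads c1=3 → after 1×micro: -1; S1 reads c2=27/4 → after 1×micro: 0; S2 reads c2=27/4 → after 1×micro: 81/8 ⇒ (c0=-1, c1=0, c2=81/8)
macro 4: S0 reads c1=0 → after 1×micro: -2; S1 reads c2=81/8 → after 1×micro: 1; S2 reads c2=81/8 → after 1×micro: 243/16 ⇒ (c0=-2, c1=1, c2=243/16)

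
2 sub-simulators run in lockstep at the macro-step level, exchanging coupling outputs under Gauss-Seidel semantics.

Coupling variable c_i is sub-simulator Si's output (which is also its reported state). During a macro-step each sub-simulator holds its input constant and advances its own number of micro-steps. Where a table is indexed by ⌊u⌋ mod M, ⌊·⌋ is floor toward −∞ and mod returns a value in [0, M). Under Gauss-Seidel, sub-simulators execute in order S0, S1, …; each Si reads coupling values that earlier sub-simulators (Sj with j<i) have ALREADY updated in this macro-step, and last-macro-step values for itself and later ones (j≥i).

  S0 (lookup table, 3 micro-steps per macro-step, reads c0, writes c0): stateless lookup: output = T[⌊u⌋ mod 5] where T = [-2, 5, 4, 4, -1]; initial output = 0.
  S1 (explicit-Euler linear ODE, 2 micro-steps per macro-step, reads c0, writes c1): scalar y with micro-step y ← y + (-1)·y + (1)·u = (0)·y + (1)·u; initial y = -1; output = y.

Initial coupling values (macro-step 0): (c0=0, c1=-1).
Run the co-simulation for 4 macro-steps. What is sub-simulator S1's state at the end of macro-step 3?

macro 1: S0 reads c0=0 → after 3×micro: -2; S1 reads c0=-2 → after 2×micro: -2 ⇒ (c0=-2, c1=-2)
macro 2: S0 reads c0=-2 → after 3×micro: 4; S1 reads c0=4 → after 2×micro: 4 ⇒ (c0=4, c1=4)
macro 3: S0 reads c0=4 → after 3×micro: -1; S1 reads c0=-1 → after 2×micro: -1 ⇒ (c0=-1, c1=-1)
macro 4: S0 reads c0=-1 → after 3×micro: -1; S1 reads c0=-1 → after 2×micro: -1 ⇒ (c0=-1, c1=-1)

S1 state at macro-step 3 = -1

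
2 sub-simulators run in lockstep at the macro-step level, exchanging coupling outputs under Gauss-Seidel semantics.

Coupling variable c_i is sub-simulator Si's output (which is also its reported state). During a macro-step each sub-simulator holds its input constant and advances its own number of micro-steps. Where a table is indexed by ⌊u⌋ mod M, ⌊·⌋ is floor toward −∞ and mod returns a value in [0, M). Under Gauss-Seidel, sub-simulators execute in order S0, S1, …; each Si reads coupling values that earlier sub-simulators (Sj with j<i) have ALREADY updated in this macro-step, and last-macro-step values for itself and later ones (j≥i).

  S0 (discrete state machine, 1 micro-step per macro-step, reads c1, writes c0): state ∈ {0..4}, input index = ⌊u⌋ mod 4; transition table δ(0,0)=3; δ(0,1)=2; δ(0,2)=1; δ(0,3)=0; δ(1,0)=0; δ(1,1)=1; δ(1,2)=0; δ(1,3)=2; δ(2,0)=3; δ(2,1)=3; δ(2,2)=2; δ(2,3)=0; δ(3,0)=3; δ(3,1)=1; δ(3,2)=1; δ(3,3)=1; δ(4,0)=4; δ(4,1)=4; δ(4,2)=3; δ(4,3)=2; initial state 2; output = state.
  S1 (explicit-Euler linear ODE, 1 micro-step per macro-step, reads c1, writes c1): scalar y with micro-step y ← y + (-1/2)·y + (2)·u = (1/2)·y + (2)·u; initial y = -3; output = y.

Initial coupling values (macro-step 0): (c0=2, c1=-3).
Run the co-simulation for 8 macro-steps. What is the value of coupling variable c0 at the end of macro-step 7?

c0 at macro-step 7 = 0

macro 1: S0 reads c1=-3 → after 1×micro: 3; S1 reads c1=-3 → after 1×micro: -15/2 ⇒ (c0=3, c1=-15/2)
macro 2: S0 reads c1=-15/2 → after 1×micro: 3; S1 reads c1=-15/2 → after 1×micro: -75/4 ⇒ (c0=3, c1=-75/4)
macro 3: S0 reads c1=-75/4 → after 1×micro: 1; S1 reads c1=-75/4 → after 1×micro: -375/8 ⇒ (c0=1, c1=-375/8)
macro 4: S0 reads c1=-375/8 → after 1×micro: 1; S1 reads c1=-375/8 → after 1×micro: -1875/16 ⇒ (c0=1, c1=-1875/16)
macro 5: S0 reads c1=-1875/16 → after 1×micro: 0; S1 reads c1=-1875/16 → after 1×micro: -9375/32 ⇒ (c0=0, c1=-9375/32)
macro 6: S0 reads c1=-9375/32 → after 1×micro: 0; S1 reads c1=-9375/32 → after 1×micro: -46875/64 ⇒ (c0=0, c1=-46875/64)
macro 7: S0 reads c1=-46875/64 → after 1×micro: 0; S1 reads c1=-46875/64 → after 1×micro: -234375/128 ⇒ (c0=0, c1=-234375/128)
macro 8: S0 reads c1=-234375/128 → after 1×micro: 3; S1 reads c1=-234375/128 → after 1×micro: -1171875/256 ⇒ (c0=3, c1=-1171875/256)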